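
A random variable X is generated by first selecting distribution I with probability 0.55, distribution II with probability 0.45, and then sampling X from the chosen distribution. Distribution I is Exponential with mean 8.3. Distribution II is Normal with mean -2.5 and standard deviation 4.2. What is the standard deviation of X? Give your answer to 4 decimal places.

8.6427

Per component, I: μ=8.3, E[X²]=137.78; II: μ=-2.5, E[X²]=23.89.
E[X] = 0.55·8.3 + 0.45·-2.5 = 3.44.
E[X²] = 0.55·137.78 + 0.45·23.89 = 86.5295.
Var(X) = E[X²] − (E[X])² = 86.5295 − 11.8336 = 74.6959.
SD(X) = √74.6959 = 8.64268.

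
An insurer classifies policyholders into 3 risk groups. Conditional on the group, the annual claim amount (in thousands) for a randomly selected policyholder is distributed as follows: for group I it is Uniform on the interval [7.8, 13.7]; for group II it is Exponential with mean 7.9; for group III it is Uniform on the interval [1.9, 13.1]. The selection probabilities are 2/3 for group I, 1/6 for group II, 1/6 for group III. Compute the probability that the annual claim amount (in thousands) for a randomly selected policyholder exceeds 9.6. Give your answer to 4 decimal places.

0.5648

Conditional on each group, P(X > 9.6): I: 0.694915; II: 0.296654; III: 0.3125.
By total probability, P(X > 9.6) = 0.666667·0.694915 + 0.166667·0.296654 + 0.166667·0.3125 = 0.564802.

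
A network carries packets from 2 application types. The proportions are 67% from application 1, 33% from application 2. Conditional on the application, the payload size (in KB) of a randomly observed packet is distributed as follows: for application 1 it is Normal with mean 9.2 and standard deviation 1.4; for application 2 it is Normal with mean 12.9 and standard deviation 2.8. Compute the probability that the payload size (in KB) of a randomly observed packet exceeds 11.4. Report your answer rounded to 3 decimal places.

Conditional on each application, P(X > 11.4): 1: 0.0580416; 2: 0.703922.
By total probability, P(X > 11.4) = 0.67·0.0580416 + 0.33·0.703922 = 0.271182.

0.271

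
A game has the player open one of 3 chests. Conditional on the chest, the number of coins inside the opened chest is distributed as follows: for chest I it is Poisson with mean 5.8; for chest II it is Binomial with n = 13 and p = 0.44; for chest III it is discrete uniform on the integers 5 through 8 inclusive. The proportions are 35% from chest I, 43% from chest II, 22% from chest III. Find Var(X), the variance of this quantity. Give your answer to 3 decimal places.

Per component, I: μ=5.8, E[X²]=39.44; II: μ=5.72, E[X²]=35.9216; III: μ=6.5, E[X²]=43.5.
E[X] = 0.35·5.8 + 0.43·5.72 + 0.22·6.5 = 5.9196.
E[X²] = 0.35·39.44 + 0.43·35.9216 + 0.22·43.5 = 38.8203.
Var(X) = E[X²] − (E[X])² = 38.8203 − 35.0417 = 3.77862.

3.779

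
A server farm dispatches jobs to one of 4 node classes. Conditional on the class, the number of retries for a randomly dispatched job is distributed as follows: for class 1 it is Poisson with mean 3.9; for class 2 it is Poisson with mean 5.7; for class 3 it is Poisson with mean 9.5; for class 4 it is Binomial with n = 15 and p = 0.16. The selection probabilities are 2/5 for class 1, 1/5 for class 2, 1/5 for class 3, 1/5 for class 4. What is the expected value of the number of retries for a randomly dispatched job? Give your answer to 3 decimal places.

Component means — 1: 3.9; 2: 5.7; 3: 9.5; 4: 2.4.
E[X] = 0.4·3.9 + 0.2·5.7 + 0.2·9.5 + 0.2·2.4 = 5.08.

5.080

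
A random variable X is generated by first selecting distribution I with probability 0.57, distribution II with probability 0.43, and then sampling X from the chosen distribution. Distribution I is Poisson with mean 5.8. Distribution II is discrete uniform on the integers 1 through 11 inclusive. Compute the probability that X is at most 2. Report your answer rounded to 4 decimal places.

0.1189

Conditional on each component, P(X ≤ 2): I: 0.0715108; II: 0.181818.
By total probability, P(X ≤ 2) = 0.57·0.0715108 + 0.43·0.181818 = 0.118943.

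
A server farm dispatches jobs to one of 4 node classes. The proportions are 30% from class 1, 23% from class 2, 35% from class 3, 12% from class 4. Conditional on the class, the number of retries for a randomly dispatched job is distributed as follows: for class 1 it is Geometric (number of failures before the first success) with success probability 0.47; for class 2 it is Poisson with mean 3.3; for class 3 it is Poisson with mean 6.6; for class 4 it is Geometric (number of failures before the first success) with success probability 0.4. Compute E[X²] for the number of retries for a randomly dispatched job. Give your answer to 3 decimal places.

For each component E[X²] = Var + (mean)², giving 1: 3.67089; 2: 14.19; 3: 50.16; 4: 6.
Overall E[X²] = 0.3·3.67089 + 0.23·14.19 + 0.35·50.16 + 0.12·6 = 22.641.

22.641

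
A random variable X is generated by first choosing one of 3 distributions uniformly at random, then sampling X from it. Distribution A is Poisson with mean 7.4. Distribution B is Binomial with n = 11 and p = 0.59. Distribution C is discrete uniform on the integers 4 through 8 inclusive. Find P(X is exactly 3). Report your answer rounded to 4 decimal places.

Conditional on each component, P(X = 3): A: 0.0412824; B: 0.0270589; C: 0.
By total probability, P(X = 3) = 0.333333·0.0412824 + 0.333333·0.0270589 + 0.333333·0 = 0.0227804.

0.0228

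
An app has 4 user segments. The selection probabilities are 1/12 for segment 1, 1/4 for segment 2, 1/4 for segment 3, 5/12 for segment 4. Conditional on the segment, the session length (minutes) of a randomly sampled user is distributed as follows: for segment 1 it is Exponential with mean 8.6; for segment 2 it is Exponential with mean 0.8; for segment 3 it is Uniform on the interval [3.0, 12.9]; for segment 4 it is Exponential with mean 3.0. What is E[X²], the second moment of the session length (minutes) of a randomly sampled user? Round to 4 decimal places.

For each component E[X²] = Var + (mean)², giving 1: 147.92; 2: 1.28; 3: 71.37; 4: 18.
Overall E[X²] = 0.0833333·147.92 + 0.25·1.28 + 0.25·71.37 + 0.416667·18 = 37.9892.

37.9892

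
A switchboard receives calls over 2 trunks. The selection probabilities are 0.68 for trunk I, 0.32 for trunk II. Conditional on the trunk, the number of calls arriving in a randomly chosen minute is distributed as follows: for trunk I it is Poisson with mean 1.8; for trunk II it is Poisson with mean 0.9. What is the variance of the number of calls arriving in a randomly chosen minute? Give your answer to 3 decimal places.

Per component, I: μ=1.8, E[X²]=5.04; II: μ=0.9, E[X²]=1.71.
E[X] = 0.68·1.8 + 0.32·0.9 = 1.512.
E[X²] = 0.68·5.04 + 0.32·1.71 = 3.9744.
Var(X) = E[X²] − (E[X])² = 3.9744 − 2.28614 = 1.68826.

1.688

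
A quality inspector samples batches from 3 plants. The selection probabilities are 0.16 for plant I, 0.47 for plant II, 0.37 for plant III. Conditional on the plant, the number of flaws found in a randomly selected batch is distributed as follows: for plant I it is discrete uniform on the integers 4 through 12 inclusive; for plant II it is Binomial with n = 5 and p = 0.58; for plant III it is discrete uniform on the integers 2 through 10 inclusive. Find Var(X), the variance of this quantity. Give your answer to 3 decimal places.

Per component, I: μ=8, E[X²]=70.6667; II: μ=2.9, E[X²]=9.628; III: μ=6, E[X²]=42.6667.
E[X] = 0.16·8 + 0.47·2.9 + 0.37·6 = 4.863.
E[X²] = 0.16·70.6667 + 0.47·9.628 + 0.37·42.6667 = 31.6185.
Var(X) = E[X²] − (E[X])² = 31.6185 − 23.6488 = 7.96972.

7.970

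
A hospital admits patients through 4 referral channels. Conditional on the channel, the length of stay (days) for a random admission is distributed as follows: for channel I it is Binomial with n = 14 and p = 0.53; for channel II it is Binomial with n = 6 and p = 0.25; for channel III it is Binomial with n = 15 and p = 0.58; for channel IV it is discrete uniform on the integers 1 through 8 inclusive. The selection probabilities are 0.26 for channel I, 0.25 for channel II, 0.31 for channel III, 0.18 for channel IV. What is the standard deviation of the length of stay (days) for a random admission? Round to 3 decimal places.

3.388

Per component, I: μ=7.42, E[X²]=58.5438; II: μ=1.5, E[X²]=3.375; III: μ=8.7, E[X²]=79.344; IV: μ=4.5, E[X²]=25.5.
E[X] = 0.26·7.42 + 0.25·1.5 + 0.31·8.7 + 0.18·4.5 = 5.8112.
E[X²] = 0.26·58.5438 + 0.25·3.375 + 0.31·79.344 + 0.18·25.5 = 45.2518.
Var(X) = E[X²] − (E[X])² = 45.2518 − 33.77 = 11.4817.
SD(X) = √11.4817 = 3.38847.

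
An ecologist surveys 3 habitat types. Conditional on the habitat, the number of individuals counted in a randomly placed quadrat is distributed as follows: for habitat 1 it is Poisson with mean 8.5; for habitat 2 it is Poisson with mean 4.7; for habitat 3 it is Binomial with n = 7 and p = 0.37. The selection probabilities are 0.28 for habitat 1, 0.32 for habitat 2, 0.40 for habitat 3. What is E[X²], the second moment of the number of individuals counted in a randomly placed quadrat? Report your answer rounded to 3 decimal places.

34.519

For each component E[X²] = Var + (mean)², giving 1: 80.75; 2: 26.79; 3: 8.3398.
Overall E[X²] = 0.28·80.75 + 0.32·26.79 + 0.4·8.3398 = 34.5187.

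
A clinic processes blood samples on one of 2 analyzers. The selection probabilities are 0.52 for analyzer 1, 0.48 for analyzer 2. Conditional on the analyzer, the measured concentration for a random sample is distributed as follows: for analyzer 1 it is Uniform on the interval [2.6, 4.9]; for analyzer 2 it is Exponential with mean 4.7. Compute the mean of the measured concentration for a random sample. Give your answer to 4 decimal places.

4.2060

Component means — 1: 3.75; 2: 4.7.
E[X] = 0.52·3.75 + 0.48·4.7 = 4.206.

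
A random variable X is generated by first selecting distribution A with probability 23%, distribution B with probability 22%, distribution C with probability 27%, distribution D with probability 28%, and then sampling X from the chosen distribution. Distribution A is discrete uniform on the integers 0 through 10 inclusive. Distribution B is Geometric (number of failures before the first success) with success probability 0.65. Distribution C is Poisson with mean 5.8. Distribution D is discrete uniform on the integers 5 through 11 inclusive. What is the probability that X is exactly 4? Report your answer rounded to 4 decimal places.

Conditional on each component, P(X = 4): A: 0.0909091; B: 0.00975406; C: 0.142755; D: 0.
By total probability, P(X = 4) = 0.23·0.0909091 + 0.22·0.00975406 + 0.27·0.142755 + 0.28·0 = 0.061599.

0.0616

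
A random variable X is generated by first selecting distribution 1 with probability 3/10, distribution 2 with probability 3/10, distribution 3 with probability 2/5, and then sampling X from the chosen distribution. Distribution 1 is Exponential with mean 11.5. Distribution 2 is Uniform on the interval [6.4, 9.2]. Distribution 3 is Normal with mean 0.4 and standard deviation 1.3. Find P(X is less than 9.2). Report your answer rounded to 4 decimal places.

Conditional on each component, P(X < 9.2): 1: 0.550671; 2: 1; 3: 1.
By total probability, P(X < 9.2) = 0.3·0.550671 + 0.3·1 + 0.4·1 = 0.865201.

0.8652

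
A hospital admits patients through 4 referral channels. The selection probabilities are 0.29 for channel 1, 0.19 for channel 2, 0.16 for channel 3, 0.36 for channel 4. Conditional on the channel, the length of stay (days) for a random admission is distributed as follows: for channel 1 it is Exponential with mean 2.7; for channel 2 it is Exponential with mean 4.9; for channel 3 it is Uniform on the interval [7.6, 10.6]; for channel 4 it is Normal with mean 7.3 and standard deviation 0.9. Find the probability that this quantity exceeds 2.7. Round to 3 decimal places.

Conditional on each channel, P(X > 2.7): 1: 0.367879; 2: 0.576361; 3: 1; 4: 1.
By total probability, P(X > 2.7) = 0.29·0.367879 + 0.19·0.576361 + 0.16·1 + 0.36·1 = 0.736194.

0.736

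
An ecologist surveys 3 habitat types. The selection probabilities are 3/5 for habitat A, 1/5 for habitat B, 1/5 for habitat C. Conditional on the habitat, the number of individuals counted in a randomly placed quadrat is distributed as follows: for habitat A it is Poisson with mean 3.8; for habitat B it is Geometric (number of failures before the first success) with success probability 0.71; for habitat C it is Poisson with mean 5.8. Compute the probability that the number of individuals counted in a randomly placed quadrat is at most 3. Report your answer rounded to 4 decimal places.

0.5167

Conditional on each habitat, P(X ≤ 3): A: 0.473485; B: 0.992927; C: 0.169963.
By total probability, P(X ≤ 3) = 0.6·0.473485 + 0.2·0.992927 + 0.2·0.169963 = 0.516669.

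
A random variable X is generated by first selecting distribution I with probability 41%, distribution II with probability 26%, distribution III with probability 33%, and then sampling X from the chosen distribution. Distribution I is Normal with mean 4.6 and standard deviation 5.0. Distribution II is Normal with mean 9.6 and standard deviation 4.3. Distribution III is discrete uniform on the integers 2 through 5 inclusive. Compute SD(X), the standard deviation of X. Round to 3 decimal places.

Per component, I: μ=4.6, E[X²]=46.16; II: μ=9.6, E[X²]=110.65; III: μ=3.5, E[X²]=13.5.
E[X] = 0.41·4.6 + 0.26·9.6 + 0.33·3.5 = 5.537.
E[X²] = 0.41·46.16 + 0.26·110.65 + 0.33·13.5 = 52.1496.
Var(X) = E[X²] − (E[X])² = 52.1496 − 30.6584 = 21.4912.
SD(X) = √21.4912 = 4.63586.

4.636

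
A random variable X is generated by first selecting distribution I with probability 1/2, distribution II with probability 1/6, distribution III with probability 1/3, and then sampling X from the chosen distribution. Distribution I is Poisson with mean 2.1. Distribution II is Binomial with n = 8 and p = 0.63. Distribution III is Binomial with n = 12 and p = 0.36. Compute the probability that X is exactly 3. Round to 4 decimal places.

0.1723

Conditional on each component, P(X = 3): I: 0.189011; II: 0.0970998; III: 0.184906.
By total probability, P(X = 3) = 0.5·0.189011 + 0.166667·0.0970998 + 0.333333·0.184906 = 0.172324.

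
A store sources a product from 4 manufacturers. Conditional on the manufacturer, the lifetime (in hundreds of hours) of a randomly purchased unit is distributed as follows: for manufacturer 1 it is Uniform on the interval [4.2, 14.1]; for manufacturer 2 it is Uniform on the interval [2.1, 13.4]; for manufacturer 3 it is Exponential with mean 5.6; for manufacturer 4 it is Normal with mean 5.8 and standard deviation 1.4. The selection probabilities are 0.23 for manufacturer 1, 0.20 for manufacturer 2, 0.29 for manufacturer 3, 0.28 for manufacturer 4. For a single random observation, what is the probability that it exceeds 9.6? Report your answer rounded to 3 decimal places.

Conditional on each manufacturer, P(X > 9.6): 1: 0.454545; 2: 0.336283; 3: 0.180092; 4: 0.00332094.
By total probability, P(X > 9.6) = 0.23·0.454545 + 0.2·0.336283 + 0.29·0.180092 + 0.28·0.00332094 = 0.224959.

0.225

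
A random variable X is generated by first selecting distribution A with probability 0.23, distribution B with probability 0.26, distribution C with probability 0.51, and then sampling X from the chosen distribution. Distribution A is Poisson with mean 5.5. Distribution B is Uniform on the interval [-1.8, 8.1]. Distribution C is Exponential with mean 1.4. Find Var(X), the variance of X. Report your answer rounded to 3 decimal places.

Per component, A: μ=5.5, E[X²]=35.75; B: μ=3.15, E[X²]=18.09; C: μ=1.4, E[X²]=3.92.
E[X] = 0.23·5.5 + 0.26·3.15 + 0.51·1.4 = 2.798.
E[X²] = 0.23·35.75 + 0.26·18.09 + 0.51·3.92 = 14.9251.
Var(X) = E[X²] − (E[X])² = 14.9251 − 7.8288 = 7.0963.

7.096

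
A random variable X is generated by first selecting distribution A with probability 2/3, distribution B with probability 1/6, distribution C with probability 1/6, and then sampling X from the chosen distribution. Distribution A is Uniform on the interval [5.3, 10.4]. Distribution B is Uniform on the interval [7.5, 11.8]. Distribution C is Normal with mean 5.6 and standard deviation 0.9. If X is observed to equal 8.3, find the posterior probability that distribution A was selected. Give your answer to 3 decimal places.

Likelihoods f(8.3 | ·): A: 0.196078; B: 0.232558; C: 0.00492428.
Posterior ∝ prior × likelihood. Numerator for A: 0.666667·0.196078 = 0.130719.
Normalizing constant: 0.666667·0.196078 + 0.166667·0.232558 + 0.166667·0.00492428 = 0.170299.
P(A | observation) = 0.130719 / 0.170299 = 0.767583.

0.768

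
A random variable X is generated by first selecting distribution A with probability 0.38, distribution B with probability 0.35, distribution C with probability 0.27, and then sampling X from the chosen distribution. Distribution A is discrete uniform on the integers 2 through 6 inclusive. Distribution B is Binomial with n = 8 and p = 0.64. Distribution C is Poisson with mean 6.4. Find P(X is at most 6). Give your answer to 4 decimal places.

Conditional on each component, P(X ≤ 6): A: 1; B: 0.845189; C: 0.542329.
By total probability, P(X ≤ 6) = 0.38·1 + 0.35·0.845189 + 0.27·0.542329 = 0.822245.

0.8222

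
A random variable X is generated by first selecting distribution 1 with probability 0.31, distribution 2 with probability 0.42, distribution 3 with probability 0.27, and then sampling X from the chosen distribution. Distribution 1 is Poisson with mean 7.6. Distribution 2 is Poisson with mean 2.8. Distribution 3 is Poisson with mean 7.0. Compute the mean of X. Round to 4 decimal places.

5.4220

Component means — 1: 7.6; 2: 2.8; 3: 7.
E[X] = 0.31·7.6 + 0.42·2.8 + 0.27·7 = 5.422.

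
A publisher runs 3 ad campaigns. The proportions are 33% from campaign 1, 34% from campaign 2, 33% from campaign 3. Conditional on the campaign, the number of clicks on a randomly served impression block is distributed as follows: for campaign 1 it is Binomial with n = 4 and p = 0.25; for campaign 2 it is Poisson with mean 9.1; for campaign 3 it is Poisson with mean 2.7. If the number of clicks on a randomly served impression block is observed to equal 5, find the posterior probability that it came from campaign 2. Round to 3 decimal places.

0.427

Likelihoods P(X=5 | ·): 1: 0; 2: 0.0580692; 3: 0.0803605.
Posterior ∝ prior × likelihood. Numerator for 2: 0.34·0.0580692 = 0.0197435.
Normalizing constant: 0.33·0 + 0.34·0.0580692 + 0.33·0.0803605 = 0.0462625.
P(2 | observation) = 0.0197435 / 0.0462625 = 0.426772.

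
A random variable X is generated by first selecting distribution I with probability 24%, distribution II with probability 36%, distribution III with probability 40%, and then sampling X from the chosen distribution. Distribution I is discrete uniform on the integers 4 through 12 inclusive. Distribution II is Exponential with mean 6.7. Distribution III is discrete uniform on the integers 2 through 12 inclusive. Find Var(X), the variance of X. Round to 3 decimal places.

Per component, I: μ=8, E[X²]=70.6667; II: μ=6.7, E[X²]=89.78; III: μ=7, E[X²]=59.
E[X] = 0.24·8 + 0.36·6.7 + 0.4·7 = 7.132.
E[X²] = 0.24·70.6667 + 0.36·89.78 + 0.4·59 = 72.8808.
Var(X) = E[X²] − (E[X])² = 72.8808 − 50.8654 = 22.0154.

22.015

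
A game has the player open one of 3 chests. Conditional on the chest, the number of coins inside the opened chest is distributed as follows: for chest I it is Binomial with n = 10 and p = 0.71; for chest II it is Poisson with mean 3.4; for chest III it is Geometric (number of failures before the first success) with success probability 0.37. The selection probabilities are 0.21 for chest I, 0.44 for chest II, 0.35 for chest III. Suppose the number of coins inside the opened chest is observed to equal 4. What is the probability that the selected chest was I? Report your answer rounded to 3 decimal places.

0.061

Likelihoods P(X=4 | ·): I: 0.0317425; II: 0.185825; III: 0.058286.
Posterior ∝ prior × likelihood. Numerator for I: 0.21·0.0317425 = 0.00666592.
Normalizing constant: 0.21·0.0317425 + 0.44·0.185825 + 0.35·0.058286 = 0.108829.
P(I | observation) = 0.00666592 / 0.108829 = 0.0612514.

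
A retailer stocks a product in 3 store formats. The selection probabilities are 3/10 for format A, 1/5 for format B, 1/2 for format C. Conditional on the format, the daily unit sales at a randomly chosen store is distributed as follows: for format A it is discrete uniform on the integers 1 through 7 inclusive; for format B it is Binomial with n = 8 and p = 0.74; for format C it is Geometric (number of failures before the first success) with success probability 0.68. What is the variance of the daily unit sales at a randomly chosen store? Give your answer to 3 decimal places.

Per component, A: μ=4, E[X²]=20; B: μ=5.92, E[X²]=36.5856; C: μ=0.470588, E[X²]=0.913495.
E[X] = 0.3·4 + 0.2·5.92 + 0.5·0.470588 = 2.61929.
E[X²] = 0.3·20 + 0.2·36.5856 + 0.5·0.913495 = 13.7739.
Var(X) = E[X²] − (E[X])² = 13.7739 − 6.8607 = 6.91317.

6.913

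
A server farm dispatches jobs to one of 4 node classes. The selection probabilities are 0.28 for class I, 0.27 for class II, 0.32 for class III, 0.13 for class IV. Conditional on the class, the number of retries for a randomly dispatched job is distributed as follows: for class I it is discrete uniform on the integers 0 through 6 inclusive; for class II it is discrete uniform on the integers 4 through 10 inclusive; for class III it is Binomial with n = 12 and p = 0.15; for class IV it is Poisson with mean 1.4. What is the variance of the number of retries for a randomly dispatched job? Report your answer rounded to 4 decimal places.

7.7471

Per component, I: μ=3, E[X²]=13; II: μ=7, E[X²]=53; III: μ=1.8, E[X²]=4.77; IV: μ=1.4, E[X²]=3.36.
E[X] = 0.28·3 + 0.27·7 + 0.32·1.8 + 0.13·1.4 = 3.488.
E[X²] = 0.28·13 + 0.27·53 + 0.32·4.77 + 0.13·3.36 = 19.9132.
Var(X) = E[X²] − (E[X])² = 19.9132 − 12.1661 = 7.74706.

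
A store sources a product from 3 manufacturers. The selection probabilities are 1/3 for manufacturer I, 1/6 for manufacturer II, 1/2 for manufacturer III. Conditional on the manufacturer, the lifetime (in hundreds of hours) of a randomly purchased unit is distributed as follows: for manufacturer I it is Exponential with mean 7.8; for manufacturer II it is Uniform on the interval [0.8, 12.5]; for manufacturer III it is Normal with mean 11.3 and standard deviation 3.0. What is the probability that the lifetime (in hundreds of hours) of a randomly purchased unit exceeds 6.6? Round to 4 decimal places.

0.6978

Conditional on each manufacturer, P(X > 6.6): I: 0.429062; II: 0.504274; III: 0.941404.
By total probability, P(X > 6.6) = 0.333333·0.429062 + 0.166667·0.504274 + 0.5·0.941404 = 0.697768.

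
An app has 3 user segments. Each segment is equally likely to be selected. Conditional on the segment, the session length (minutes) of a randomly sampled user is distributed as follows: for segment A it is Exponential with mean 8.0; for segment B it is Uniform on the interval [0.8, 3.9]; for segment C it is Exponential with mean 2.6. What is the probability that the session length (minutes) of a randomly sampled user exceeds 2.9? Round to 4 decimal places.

0.4488

Conditional on each segment, P(X > 2.9): A: 0.695934; B: 0.322581; C: 0.327789.
By total probability, P(X > 2.9) = 0.333333·0.695934 + 0.333333·0.322581 + 0.333333·0.327789 = 0.448768.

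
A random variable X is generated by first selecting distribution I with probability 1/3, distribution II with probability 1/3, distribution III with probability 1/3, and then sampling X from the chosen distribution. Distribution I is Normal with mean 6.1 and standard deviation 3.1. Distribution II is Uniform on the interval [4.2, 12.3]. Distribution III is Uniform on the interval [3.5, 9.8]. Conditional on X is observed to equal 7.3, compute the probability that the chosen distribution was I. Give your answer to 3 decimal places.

0.297

Likelihoods f(7.3 | ·): I: 0.119402; II: 0.123457; III: 0.15873.
Posterior ∝ prior × likelihood. Numerator for I: 0.333333·0.119402 = 0.0398005.
Normalizing constant: 0.333333·0.119402 + 0.333333·0.123457 + 0.333333·0.15873 = 0.133863.
P(I | observation) = 0.0398005 / 0.133863 = 0.297323.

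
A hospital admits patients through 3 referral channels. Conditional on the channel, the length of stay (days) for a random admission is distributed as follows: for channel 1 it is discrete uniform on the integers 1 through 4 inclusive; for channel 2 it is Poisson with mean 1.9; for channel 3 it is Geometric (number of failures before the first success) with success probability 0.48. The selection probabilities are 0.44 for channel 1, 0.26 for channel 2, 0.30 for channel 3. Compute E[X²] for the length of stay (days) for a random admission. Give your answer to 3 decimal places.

5.762

For each component E[X²] = Var + (mean)², giving 1: 7.5; 2: 5.51; 3: 3.43056.
Overall E[X²] = 0.44·7.5 + 0.26·5.51 + 0.3·3.43056 = 5.76177.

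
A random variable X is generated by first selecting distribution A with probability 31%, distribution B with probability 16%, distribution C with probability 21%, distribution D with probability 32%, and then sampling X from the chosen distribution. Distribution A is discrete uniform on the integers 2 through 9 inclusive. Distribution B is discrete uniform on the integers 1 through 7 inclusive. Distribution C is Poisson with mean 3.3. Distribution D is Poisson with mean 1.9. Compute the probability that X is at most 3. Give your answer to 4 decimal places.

Conditional on each component, P(X ≤ 3): A: 0.25; B: 0.428571; C: 0.580338; D: 0.874702.
By total probability, P(X ≤ 3) = 0.31·0.25 + 0.16·0.428571 + 0.21·0.580338 + 0.32·0.874702 = 0.547847.

0.5478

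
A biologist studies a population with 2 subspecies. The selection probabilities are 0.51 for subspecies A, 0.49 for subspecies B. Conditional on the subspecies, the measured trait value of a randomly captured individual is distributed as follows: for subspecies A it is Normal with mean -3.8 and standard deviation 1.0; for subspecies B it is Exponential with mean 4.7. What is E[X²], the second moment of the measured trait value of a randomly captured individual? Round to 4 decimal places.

29.5226

For each component E[X²] = Var + (mean)², giving A: 15.44; B: 44.18.
Overall E[X²] = 0.51·15.44 + 0.49·44.18 = 29.5226.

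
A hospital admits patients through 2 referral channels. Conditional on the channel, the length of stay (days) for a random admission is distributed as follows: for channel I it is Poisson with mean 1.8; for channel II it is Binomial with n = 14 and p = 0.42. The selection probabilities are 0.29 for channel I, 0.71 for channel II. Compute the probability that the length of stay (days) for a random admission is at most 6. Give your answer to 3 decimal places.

Conditional on each channel, P(X ≤ 6): I: 0.997431; II: 0.635698.
By total probability, P(X ≤ 6) = 0.29·0.997431 + 0.71·0.635698 = 0.740601.

0.741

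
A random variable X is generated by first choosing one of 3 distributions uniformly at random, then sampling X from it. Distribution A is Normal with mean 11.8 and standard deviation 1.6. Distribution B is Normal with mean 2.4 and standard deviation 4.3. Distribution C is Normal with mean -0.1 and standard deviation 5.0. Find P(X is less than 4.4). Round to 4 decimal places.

0.4983

Conditional on each component, P(X < 4.4): A: 1.87299e-06; B: 0.679076; C: 0.81594.
By total probability, P(X < 4.4) = 0.333333·1.87299e-06 + 0.333333·0.679076 + 0.333333·0.81594 = 0.498339.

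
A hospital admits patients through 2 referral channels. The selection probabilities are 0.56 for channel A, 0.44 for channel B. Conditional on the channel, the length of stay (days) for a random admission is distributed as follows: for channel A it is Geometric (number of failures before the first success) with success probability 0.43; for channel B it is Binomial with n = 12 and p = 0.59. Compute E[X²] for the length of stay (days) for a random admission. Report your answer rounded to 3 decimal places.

26.043

For each component E[X²] = Var + (mean)², giving A: 4.83991; B: 53.0292.
Overall E[X²] = 0.56·4.83991 + 0.44·53.0292 = 26.0432.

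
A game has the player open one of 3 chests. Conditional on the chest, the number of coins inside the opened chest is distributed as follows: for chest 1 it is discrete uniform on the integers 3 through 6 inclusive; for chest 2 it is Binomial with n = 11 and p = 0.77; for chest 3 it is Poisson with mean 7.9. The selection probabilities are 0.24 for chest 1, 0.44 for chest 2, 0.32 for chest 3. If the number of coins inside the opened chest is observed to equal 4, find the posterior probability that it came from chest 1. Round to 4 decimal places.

Likelihoods P(X=4 | ·): 1: 0.25; 2: 0.00394977; 3: 0.0601687.
Posterior ∝ prior × likelihood. Numerator for 1: 0.24·0.25 = 0.06.
Normalizing constant: 0.24·0.25 + 0.44·0.00394977 + 0.32·0.0601687 = 0.0809919.
P(1 | observation) = 0.06 / 0.0809919 = 0.740815.

0.7408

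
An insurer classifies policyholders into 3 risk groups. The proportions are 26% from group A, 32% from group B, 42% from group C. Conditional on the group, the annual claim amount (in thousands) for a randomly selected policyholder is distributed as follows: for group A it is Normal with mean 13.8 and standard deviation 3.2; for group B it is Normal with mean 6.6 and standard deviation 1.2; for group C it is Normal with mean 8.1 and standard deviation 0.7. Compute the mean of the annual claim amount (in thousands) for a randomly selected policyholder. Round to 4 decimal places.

9.1020

Component means — A: 13.8; B: 6.6; C: 8.1.
E[X] = 0.26·13.8 + 0.32·6.6 + 0.42·8.1 = 9.102.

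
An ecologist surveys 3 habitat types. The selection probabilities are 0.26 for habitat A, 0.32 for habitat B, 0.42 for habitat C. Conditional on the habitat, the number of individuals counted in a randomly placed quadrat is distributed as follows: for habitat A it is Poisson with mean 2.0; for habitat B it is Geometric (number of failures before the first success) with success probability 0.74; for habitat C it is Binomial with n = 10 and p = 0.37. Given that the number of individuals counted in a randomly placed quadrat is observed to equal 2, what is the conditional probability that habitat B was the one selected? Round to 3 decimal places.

Likelihoods P(X=2 | ·): A: 0.270671; B: 0.050024; C: 0.152876.
Posterior ∝ prior × likelihood. Numerator for B: 0.32·0.050024 = 0.0160077.
Normalizing constant: 0.26·0.270671 + 0.32·0.050024 + 0.42·0.152876 = 0.15059.
P(B | observation) = 0.0160077 / 0.15059 = 0.1063.

0.106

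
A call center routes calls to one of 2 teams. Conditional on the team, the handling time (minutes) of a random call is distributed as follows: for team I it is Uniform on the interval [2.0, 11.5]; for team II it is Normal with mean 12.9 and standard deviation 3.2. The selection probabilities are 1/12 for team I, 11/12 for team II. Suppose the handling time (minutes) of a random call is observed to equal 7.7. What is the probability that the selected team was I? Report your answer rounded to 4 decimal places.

Likelihoods f(7.7 | ·): I: 0.105263; II: 0.0332932.
Posterior ∝ prior × likelihood. Numerator for I: 0.0833333·0.105263 = 0.00877193.
Normalizing constant: 0.0833333·0.105263 + 0.916667·0.0332932 = 0.0392907.
P(I | observation) = 0.00877193 / 0.0392907 = 0.223257.

0.2233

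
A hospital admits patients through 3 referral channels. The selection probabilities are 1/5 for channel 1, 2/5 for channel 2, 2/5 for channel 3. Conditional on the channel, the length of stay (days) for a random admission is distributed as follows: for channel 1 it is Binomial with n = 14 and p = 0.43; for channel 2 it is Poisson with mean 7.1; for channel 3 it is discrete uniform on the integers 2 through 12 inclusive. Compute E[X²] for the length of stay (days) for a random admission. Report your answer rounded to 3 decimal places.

54.538

For each component E[X²] = Var + (mean)², giving 1: 39.6718; 2: 57.51; 3: 59.
Overall E[X²] = 0.2·39.6718 + 0.4·57.51 + 0.4·59 = 54.5384.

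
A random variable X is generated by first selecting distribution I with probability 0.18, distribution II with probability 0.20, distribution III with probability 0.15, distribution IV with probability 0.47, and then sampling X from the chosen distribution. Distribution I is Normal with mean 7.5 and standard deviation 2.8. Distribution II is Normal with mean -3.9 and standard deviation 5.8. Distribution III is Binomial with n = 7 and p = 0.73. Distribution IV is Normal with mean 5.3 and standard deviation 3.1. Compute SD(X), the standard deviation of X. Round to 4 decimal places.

5.3385

Per component, I: μ=7.5, E[X²]=64.09; II: μ=-3.9, E[X²]=48.85; III: μ=5.11, E[X²]=27.4918; IV: μ=5.3, E[X²]=37.7.
E[X] = 0.18·7.5 + 0.2·-3.9 + 0.15·5.11 + 0.47·5.3 = 3.8275.
E[X²] = 0.18·64.09 + 0.2·48.85 + 0.15·27.4918 + 0.47·37.7 = 43.149.
Var(X) = E[X²] − (E[X])² = 43.149 − 14.6498 = 28.4992.
SD(X) = √28.4992 = 5.33847.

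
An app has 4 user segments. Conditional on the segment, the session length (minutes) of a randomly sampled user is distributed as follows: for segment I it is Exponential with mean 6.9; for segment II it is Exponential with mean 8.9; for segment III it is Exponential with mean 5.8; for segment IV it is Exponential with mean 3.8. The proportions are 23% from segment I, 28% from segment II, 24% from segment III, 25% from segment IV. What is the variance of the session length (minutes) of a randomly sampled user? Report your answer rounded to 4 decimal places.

48.3962

Per component, I: μ=6.9, E[X²]=95.22; II: μ=8.9, E[X²]=158.42; III: μ=5.8, E[X²]=67.28; IV: μ=3.8, E[X²]=28.88.
E[X] = 0.23·6.9 + 0.28·8.9 + 0.24·5.8 + 0.25·3.8 = 6.421.
E[X²] = 0.23·95.22 + 0.28·158.42 + 0.24·67.28 + 0.25·28.88 = 89.6254.
Var(X) = E[X²] − (E[X])² = 89.6254 − 41.2292 = 48.3962.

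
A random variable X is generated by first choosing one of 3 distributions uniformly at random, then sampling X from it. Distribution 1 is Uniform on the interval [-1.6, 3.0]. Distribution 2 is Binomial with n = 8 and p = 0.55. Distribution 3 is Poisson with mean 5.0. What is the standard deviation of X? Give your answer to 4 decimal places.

Per component, 1: μ=0.7, E[X²]=2.25333; 2: μ=4.4, E[X²]=21.34; 3: μ=5, E[X²]=30.
E[X] = 0.333333·0.7 + 0.333333·4.4 + 0.333333·5 = 3.36667.
E[X²] = 0.333333·2.25333 + 0.333333·21.34 + 0.333333·30 = 17.8644.
Var(X) = E[X²] − (E[X])² = 17.8644 − 11.3344 = 6.53.
SD(X) = √6.53 = 2.55539.

2.5554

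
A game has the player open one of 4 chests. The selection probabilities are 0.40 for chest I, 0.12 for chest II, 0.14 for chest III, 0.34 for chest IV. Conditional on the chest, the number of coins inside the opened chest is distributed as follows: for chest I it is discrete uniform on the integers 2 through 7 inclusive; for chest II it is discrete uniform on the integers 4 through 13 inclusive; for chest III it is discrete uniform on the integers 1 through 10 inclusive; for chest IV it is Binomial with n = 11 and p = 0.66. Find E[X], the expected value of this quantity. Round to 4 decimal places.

Component means — I: 4.5; II: 8.5; III: 5.5; IV: 7.26.
E[X] = 0.4·4.5 + 0.12·8.5 + 0.14·5.5 + 0.34·7.26 = 6.0584.

6.0584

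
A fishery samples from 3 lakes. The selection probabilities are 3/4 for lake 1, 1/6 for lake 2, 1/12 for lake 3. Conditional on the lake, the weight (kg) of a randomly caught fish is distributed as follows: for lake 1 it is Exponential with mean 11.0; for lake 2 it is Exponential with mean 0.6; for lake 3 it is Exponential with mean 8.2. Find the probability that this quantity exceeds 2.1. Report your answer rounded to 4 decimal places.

0.6892

Conditional on each lake, P(X > 2.1): 1: 0.826208; 2: 0.0301974; 3: 0.774066.
By total probability, P(X > 2.1) = 0.75·0.826208 + 0.166667·0.0301974 + 0.0833333·0.774066 = 0.689194.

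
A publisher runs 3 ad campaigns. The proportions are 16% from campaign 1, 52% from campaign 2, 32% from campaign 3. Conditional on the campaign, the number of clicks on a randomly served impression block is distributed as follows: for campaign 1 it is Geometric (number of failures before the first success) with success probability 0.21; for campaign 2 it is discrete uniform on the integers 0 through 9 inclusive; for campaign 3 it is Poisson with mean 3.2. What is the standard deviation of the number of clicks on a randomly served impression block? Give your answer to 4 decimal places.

Per component, 1: μ=3.7619, E[X²]=32.0658; 2: μ=4.5, E[X²]=28.5; 3: μ=3.2, E[X²]=13.44.
E[X] = 0.16·3.7619 + 0.52·4.5 + 0.32·3.2 = 3.9659.
E[X²] = 0.16·32.0658 + 0.52·28.5 + 0.32·13.44 = 24.2513.
Var(X) = E[X²] − (E[X])² = 24.2513 − 15.7284 = 8.52292.
SD(X) = √8.52292 = 2.9194.

2.9194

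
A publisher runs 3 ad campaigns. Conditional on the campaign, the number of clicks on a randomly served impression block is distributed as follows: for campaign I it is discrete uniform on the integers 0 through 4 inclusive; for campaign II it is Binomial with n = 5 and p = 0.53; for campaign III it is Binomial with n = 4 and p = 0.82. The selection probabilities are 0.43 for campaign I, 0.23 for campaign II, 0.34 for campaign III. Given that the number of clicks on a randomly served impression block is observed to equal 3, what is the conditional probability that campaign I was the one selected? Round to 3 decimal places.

Likelihoods P(X=3 | ·): I: 0.2; II: 0.328869; III: 0.396985.
Posterior ∝ prior × likelihood. Numerator for I: 0.43·0.2 = 0.086.
Normalizing constant: 0.43·0.2 + 0.23·0.328869 + 0.34·0.396985 = 0.296615.
P(I | observation) = 0.086 / 0.296615 = 0.289938.

0.290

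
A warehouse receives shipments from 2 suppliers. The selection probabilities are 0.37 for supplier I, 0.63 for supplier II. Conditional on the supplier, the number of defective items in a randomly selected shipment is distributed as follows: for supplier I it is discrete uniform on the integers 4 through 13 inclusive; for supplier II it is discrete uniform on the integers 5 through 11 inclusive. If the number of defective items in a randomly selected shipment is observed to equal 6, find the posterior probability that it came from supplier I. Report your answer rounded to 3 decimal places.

Likelihoods P(X=6 | ·): I: 0.1; II: 0.142857.
Posterior ∝ prior × likelihood. Numerator for I: 0.37·0.1 = 0.037.
Normalizing constant: 0.37·0.1 + 0.63·0.142857 = 0.127.
P(I | observation) = 0.037 / 0.127 = 0.291339.

0.291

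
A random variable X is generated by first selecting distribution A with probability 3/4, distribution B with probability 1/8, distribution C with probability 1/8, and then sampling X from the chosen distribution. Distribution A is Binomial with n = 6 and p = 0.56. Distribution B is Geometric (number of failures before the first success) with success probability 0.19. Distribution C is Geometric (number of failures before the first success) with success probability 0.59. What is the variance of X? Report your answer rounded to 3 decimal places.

5.002

Per component, A: μ=3.36, E[X²]=12.768; B: μ=4.26316, E[X²]=40.6122; C: μ=0.694915, E[X²]=1.66073.
E[X] = 0.75·3.36 + 0.125·4.26316 + 0.125·0.694915 = 3.13976.
E[X²] = 0.75·12.768 + 0.125·40.6122 + 0.125·1.66073 = 14.8601.
Var(X) = E[X²] − (E[X])² = 14.8601 − 9.85809 = 5.00203.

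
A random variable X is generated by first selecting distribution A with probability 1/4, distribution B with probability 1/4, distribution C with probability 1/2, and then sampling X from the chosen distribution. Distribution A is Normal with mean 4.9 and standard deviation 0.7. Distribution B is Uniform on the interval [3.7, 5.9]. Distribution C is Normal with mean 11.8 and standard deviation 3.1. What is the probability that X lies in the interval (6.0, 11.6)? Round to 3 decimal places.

0.236

Conditional on each component, P(6.0 < X < 11.6): A: 0.0580416; B: 0; C: 0.443605.
By total probability, P(6.0 < X < 11.6) = 0.25·0.0580416 + 0.25·0 + 0.5·0.443605 = 0.236313.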